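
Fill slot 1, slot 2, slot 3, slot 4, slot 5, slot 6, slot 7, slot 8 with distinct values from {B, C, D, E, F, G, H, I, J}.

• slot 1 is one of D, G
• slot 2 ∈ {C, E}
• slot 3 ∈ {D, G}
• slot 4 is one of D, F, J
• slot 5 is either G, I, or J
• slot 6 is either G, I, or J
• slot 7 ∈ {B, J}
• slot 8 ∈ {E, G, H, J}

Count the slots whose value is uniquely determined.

slot 1 and slot 3 share exactly the 2 values {D, G}; by pigeonhole those values go to them, so strike D, G from slot 4, slot 5, slot 6, slot 8.
The 2 variables slot 5 and slot 6 are confined to {I, J}, which locks those values in; drop them from slot 4, slot 7, slot 8.
That leaves slot 4 = F.
slot 7 has just one choice, so slot 7 = B.
Determined: slot 4=F, slot 7=B. The other slots each still have more than one consistent value. That makes 2.

2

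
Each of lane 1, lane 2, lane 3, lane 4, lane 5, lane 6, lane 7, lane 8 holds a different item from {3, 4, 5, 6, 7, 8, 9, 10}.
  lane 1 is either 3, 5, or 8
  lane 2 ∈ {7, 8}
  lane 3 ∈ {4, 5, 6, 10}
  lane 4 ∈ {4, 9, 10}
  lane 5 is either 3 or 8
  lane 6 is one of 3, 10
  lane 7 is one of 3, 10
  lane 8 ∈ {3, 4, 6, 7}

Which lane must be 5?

lane 1

Among the 8 variables, 9 fits only lane 4 (and all 8 values in {3, 4, 5, 6, 7, 8, 9, 10} must be used), so lane 4 = 9.
The 2 variables lane 6 and lane 7 are confined to {3, 10}, which locks those values in; drop them from lane 1, lane 3, lane 5, lane 8.
lane 5's domain is down to {8}, so lane 5 = 8. Strike 8 from lane 1, lane 2.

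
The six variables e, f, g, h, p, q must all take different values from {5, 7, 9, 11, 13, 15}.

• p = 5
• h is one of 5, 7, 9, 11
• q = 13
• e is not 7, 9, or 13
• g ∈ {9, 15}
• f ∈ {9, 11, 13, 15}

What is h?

p has just one choice, so p = 5. Strike 5 from e, h.
q's domain is down to {13}, so q = 13. Strike 13 from f.
The 4 still-open variables together cover exactly {7, 9, 11, 15} — 4 values for 4 variables — and 7 appears only in h's list, so h = 7.

7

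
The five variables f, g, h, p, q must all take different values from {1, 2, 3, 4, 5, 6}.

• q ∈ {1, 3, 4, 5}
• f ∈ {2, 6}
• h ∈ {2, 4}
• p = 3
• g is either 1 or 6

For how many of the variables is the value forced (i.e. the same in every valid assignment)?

1

p's domain is down to {3}, so p = 3. Strike 3 from q.
Determined: p=3. The other variables each still have more than one consistent value. That makes 1.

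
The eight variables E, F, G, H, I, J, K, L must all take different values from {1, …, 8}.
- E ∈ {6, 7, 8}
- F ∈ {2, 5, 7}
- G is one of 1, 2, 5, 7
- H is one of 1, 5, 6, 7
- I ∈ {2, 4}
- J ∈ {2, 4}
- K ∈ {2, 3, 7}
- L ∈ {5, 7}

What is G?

1

The 8 variables draw from only 8 values {1, 2, 3, 4, 5, 6, 7, 8}, so each is used; only K can be 3, hence K = 3.
Among the 7 still-open variables, 8 fits only E (and all 7 values in {1, 2, 4, 5, 6, 7, 8} must be used), so E = 8.
Among the 6 still-open variables, 6 fits only H (and all 6 values in {1, 2, 4, 5, 6, 7} must be used), so H = 6.
The 5 still-open variables together cover exactly {1, 2, 4, 5, 7} — 5 values for 5 variables — and 1 appears only in G's list, so G = 1.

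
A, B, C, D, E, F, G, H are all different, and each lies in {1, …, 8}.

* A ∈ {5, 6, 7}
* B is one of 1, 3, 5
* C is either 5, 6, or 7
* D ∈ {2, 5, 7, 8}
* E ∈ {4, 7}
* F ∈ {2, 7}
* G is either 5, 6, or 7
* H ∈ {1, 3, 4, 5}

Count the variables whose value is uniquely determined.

3

The 8 variables together cover exactly {1, 2, 3, 4, 5, 6, 7, 8} — 8 values for 8 variables — and 8 appears only in D's list, so D = 8.
The 7 still-open variables draw from only 7 values {1, 2, 3, 4, 5, 6, 7}, so each is used; only F can be 2, hence F = 2.
A, C, G between them cover only {5, 6, 7} — a naked triple. Remove those values from B, E, H.
E has just one choice, so E = 4. Strike 4 from H.
Determined: D=8, E=4, F=2. The other variables each still have more than one consistent value. That makes 3.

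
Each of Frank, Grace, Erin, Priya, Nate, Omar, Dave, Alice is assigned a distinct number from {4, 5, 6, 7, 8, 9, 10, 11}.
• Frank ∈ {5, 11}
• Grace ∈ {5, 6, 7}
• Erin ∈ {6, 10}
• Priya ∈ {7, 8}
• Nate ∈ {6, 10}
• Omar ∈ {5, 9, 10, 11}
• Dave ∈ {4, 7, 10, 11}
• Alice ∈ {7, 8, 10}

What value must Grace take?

5

The 8 variables draw from only 8 values {4, 5, 6, 7, 8, 9, 10, 11}, so each is used; only Dave can be 4, hence Dave = 4.
Among the 7 still-open variables, 9 fits only Omar (and all 7 values in {5, 6, 7, 8, 9, 10, 11} must be used), so Omar = 9.
The 6 still-open variables draw from only 6 values {5, 6, 7, 8, 10, 11}, so each is used; only Frank can be 11, hence Frank = 11.
The 5 still-open variables draw from only 5 values {5, 6, 7, 8, 10}, so each is used; only Grace can be 5, hence Grace = 5.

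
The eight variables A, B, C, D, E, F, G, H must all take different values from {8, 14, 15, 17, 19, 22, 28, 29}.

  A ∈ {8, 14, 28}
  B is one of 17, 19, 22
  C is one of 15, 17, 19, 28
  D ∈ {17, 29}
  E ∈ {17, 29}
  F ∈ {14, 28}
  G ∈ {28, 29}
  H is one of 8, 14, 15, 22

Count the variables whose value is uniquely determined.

3

D and E share exactly the 2 values {17, 29}; by pigeonhole those values go to them, so strike 17, 29 from B, C, G.
G's domain is down to {28}, so G = 28. Strike 28 from A, C, F.
F must be 14 (only option left). Remove 14 from A, H.
A has just one choice, so A = 8. Strike 8 from H.
Determined: A=8, F=14, G=28. The other variables each still have more than one consistent value. That makes 3.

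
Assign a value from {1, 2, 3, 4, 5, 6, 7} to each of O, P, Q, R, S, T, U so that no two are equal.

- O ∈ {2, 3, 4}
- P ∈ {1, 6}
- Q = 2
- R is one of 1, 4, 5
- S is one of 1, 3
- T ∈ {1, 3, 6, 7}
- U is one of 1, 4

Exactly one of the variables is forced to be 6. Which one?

Q has just one choice, so Q = 2. Strike 2 from O.
The 6 still-open variables draw from only 6 values {1, 3, 4, 5, 6, 7}, so each is used; only R can be 5, hence R = 5.
The 5 still-open variables together cover exactly {1, 3, 4, 6, 7} — 5 values for 5 variables — and 7 appears only in T's list, so T = 7.
The 4 still-open variables together cover exactly {1, 3, 4, 6} — 4 values for 4 variables — and 6 appears only in P's list, so P = 6.

P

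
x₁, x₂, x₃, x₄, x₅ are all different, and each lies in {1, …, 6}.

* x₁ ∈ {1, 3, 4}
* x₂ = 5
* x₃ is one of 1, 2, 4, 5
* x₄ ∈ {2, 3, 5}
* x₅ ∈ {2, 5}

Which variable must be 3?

x₄

x₂ must be 5 (only option left). Remove 5 from x₃, x₄, x₅.
That leaves x₅ = 2. Strike 2 from x₃, x₄.
So 3 goes to x₄.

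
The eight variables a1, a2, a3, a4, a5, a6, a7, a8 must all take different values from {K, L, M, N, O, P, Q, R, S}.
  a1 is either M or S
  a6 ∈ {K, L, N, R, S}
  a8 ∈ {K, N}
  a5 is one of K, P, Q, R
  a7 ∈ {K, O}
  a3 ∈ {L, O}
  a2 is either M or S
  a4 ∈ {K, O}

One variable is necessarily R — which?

The 2 variables a1 and a2 are confined to {M, S}, which locks those values in; drop them from a6.
The 2 variables a4 and a7 are confined to {K, O}, which locks those values in; drop them from a3, a5, a6, a8.
That leaves a3 = L. Remove L from a6.
a8's domain is down to {N}, so a8 = N. So a6 can't be N.
So R goes to a6.

a6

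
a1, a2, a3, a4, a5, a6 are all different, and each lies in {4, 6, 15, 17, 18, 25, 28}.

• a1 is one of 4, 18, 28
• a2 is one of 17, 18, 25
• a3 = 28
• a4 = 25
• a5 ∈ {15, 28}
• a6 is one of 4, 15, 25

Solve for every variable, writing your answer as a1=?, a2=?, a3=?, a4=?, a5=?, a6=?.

a3's domain is down to {28}, so a3 = 28. Strike 28 from a1, a5.
a4's domain is down to {25}, so a4 = 25. Eliminate 25 elsewhere: a2, a6.
a5's domain is down to {15}, so a5 = 15. So a6 can't be 15.
a6 has just one choice, so a6 = 4. Remove 4 from a1.
That leaves a1 = 18. Strike 18 from a2.
a2 has just one choice, so a2 = 17.

a1=18, a2=17, a3=28, a4=25, a5=15, a6=4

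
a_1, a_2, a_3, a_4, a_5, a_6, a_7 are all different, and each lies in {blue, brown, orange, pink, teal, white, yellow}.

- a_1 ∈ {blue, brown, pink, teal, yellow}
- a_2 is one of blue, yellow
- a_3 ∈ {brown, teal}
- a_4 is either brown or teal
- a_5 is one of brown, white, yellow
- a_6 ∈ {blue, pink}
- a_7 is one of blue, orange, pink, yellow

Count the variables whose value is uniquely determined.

2

The 7 variables together cover exactly {blue, brown, orange, pink, teal, white, yellow} — 7 values for 7 variables — and orange appears only in a_7's list, so a_7 = orange.
Among the 6 still-open variables, white fits only a_5 (and all 6 values in {blue, brown, pink, teal, white, yellow} must be used), so a_5 = white.
The 2 variables a_3 and a_4 are confined to {brown, teal}, which locks those values in; drop them from a_1.
Determined: a_5=white, a_7=orange. The other variables each still have more than one consistent value. That makes 2.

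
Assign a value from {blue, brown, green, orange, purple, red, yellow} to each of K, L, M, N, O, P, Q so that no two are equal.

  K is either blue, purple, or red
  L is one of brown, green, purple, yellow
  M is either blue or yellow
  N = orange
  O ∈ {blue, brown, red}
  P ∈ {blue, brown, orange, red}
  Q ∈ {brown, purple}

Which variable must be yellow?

M

N has just one choice, so N = orange. Strike orange from P.
Among the 6 still-open variables, green fits only L (and all 6 values in {blue, brown, green, purple, red, yellow} must be used), so L = green.
The 5 still-open variables draw from only 5 values {blue, brown, purple, red, yellow}, so each is used; only M can be yellow, hence M = yellow.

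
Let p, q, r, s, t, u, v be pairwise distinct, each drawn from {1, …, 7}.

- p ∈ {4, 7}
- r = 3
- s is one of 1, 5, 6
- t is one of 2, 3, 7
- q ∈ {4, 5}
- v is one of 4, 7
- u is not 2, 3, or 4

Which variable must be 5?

q

r must be 3 (only option left). Eliminate 3 elsewhere: t.
The 6 still-open variables together cover exactly {1, 2, 4, 5, 6, 7} — 6 values for 6 variables — and 2 appears only in t's list, so t = 2.
p and v between them cover only {4, 7} — a naked pair. Remove those values from q, u.
So 5 goes to q.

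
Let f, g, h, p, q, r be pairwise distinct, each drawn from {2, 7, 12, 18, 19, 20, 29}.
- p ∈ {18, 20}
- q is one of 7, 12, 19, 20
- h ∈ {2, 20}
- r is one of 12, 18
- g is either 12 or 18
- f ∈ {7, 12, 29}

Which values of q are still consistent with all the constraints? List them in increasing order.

The 2 variables g and r are confined to {12, 18}, which locks those values in; drop them from f, p, q.
p's domain is down to {20}, so p = 20. Eliminate 20 elsewhere: h, q.
That leaves h = 2.
No further eliminations apply; q can still be any of 7, 19.

7, 19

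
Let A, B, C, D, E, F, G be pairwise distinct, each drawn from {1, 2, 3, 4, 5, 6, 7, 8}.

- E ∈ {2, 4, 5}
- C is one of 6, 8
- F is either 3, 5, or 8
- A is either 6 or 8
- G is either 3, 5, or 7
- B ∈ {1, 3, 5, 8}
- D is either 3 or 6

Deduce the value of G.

7

A and C between them cover only {6, 8} — a naked pair. Remove those values from B, D, F.
D must be 3 (only option left). Eliminate 3 elsewhere: B, F, G.
F's domain is down to {5}, so F = 5. Eliminate 5 elsewhere: B, E, G.
So G = 7.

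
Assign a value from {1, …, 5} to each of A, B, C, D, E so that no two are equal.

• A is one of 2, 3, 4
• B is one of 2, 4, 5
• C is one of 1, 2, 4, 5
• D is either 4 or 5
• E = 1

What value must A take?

E has just one choice, so E = 1. Strike 1 from C.
The 4 still-open variables together cover exactly {2, 3, 4, 5} — 4 values for 4 variables — and 3 appears only in A's list, so A = 3.

3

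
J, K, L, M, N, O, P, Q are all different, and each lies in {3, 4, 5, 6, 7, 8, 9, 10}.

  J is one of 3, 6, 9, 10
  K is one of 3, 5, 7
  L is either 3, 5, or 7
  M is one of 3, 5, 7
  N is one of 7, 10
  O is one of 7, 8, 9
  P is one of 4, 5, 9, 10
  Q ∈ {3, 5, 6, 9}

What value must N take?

Among the 8 variables, 4 fits only P (and all 8 values in {3, 4, 5, 6, 7, 8, 9, 10} must be used), so P = 4.
The 7 still-open variables together cover exactly {3, 5, 6, 7, 8, 9, 10} — 7 values for 7 variables — and 8 appears only in O's list, so O = 8.
K, L, M between them cover only {3, 5, 7} — a naked triple. Remove those values from J, N, Q.
So N = 10.

10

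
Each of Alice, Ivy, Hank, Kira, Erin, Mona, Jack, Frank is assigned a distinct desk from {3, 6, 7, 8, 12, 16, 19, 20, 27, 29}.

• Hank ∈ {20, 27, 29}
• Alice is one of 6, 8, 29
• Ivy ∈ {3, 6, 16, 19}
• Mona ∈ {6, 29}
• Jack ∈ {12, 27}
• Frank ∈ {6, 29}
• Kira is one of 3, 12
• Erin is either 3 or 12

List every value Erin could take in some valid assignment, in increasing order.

3, 12

Kira and Erin between them cover only {3, 12} — a naked pair. Remove those values from Ivy, Jack.
Jack has just one choice, so Jack = 27. Strike 27 from Hank.
Mona and Frank between them cover only {6, 29} — a naked pair. Remove those values from Alice, Ivy, Hank.
Alice's domain is down to {8}, so Alice = 8.
Hank must be 20 (only option left).
No further eliminations apply; Erin can still be any of 3, 12.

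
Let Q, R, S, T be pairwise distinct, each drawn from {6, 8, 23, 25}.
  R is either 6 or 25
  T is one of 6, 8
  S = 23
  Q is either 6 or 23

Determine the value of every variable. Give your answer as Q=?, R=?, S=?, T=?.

S must be 23 (only option left). Eliminate 23 elsewhere: Q.
Q has just one choice, so Q = 6. So R, T can't be 6.
R's domain is down to {25}, so R = 25.
T must be 8 (only option left).

Q=6, R=25, S=23, T=8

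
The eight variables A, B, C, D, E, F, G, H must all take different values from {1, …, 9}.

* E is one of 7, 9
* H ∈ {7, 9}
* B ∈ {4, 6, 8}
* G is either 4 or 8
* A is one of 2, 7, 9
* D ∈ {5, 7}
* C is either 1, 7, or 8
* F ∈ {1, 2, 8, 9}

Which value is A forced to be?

Among the 8 variables, 5 fits only D (and all 8 values in {1, 2, 4, 5, 6, 7, 8, 9} must be used), so D = 5.
The 7 still-open variables draw from only 7 values {1, 2, 4, 6, 7, 8, 9}, so each is used; only B can be 6, hence B = 6.
The 6 still-open variables together cover exactly {1, 2, 4, 7, 8, 9} — 6 values for 6 variables — and 4 appears only in G's list, so G = 4.
The 2 variables E and H are confined to {7, 9}, which locks those values in; drop them from A, C, F.
So A = 2.

2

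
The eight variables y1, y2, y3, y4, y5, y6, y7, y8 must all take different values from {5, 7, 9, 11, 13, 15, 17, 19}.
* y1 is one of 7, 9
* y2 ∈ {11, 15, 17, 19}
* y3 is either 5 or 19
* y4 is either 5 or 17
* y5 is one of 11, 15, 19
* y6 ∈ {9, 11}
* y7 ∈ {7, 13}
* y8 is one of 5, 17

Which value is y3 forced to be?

19

The 8 variables draw from only 8 values {5, 7, 9, 11, 13, 15, 17, 19}, so each is used; only y7 can be 13, hence y7 = 13.
The 7 still-open variables together cover exactly {5, 7, 9, 11, 15, 17, 19} — 7 values for 7 variables — and 7 appears only in y1's list, so y1 = 7.
The 6 still-open variables together cover exactly {5, 9, 11, 15, 17, 19} — 6 values for 6 variables — and 9 appears only in y6's list, so y6 = 9.
y4 and y8 between them cover only {5, 17} — a naked pair. Remove those values from y2, y3.
So y3 = 19.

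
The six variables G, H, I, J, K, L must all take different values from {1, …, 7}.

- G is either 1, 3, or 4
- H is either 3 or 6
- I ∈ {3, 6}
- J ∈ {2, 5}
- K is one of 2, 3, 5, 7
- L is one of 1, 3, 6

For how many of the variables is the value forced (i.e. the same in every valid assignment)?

H and I between them cover only {3, 6} — a naked pair. Remove those values from G, K, L.
L has just one choice, so L = 1. Eliminate 1 elsewhere: G.
G has just one choice, so G = 4.
Determined: G=4, L=1. The other variables each still have more than one consistent value. That makes 2.

2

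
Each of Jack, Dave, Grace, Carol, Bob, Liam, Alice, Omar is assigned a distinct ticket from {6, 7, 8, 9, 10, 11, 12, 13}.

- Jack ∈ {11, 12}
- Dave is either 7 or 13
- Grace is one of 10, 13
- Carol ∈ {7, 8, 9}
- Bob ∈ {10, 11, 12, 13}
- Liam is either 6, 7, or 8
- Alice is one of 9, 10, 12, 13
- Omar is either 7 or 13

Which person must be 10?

The 8 variables draw from only 8 values {6, 7, 8, 9, 10, 11, 12, 13}, so each is used; only Liam can be 6, hence Liam = 6.
Among the 7 still-open variables, 8 fits only Carol (and all 7 values in {7, 8, 9, 10, 11, 12, 13} must be used), so Carol = 8.
Among the 6 still-open variables, 9 fits only Alice (and all 6 values in {7, 9, 10, 11, 12, 13} must be used), so Alice = 9.
Dave and Omar share exactly the 2 values {7, 13}; by pigeonhole those values go to them, so strike 7, 13 from Grace, Bob.
So 10 goes to Grace.

Grace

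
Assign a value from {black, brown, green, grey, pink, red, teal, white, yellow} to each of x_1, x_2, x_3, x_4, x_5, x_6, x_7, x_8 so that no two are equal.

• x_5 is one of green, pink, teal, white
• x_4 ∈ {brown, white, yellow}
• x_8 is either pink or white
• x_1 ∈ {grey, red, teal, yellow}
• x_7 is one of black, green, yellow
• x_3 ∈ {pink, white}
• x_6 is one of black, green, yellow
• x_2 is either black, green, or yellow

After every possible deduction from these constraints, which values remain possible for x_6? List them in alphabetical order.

black, green, yellow

The 2 variables x_3 and x_8 are confined to {pink, white}, which locks those values in; drop them from x_4, x_5.
The 3 variables x_2, x_6, x_7 are confined to {black, green, yellow}, which locks those values in; drop them from x_1, x_4, x_5.
x_4's domain is down to {brown}, so x_4 = brown.
x_5's domain is down to {teal}, so x_5 = teal. Remove teal from x_1.
No further eliminations apply; x_6 can still be any of black, green, yellow.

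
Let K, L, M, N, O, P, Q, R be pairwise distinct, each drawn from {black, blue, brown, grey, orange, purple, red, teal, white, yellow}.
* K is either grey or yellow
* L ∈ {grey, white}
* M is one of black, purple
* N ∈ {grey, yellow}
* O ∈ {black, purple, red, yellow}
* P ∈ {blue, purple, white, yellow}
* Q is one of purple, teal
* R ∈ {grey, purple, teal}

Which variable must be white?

Among the 8 variables, blue fits only P (and all 8 values in {black, blue, grey, purple, red, teal, white, yellow} must be used), so P = blue.
The 7 still-open variables together cover exactly {black, grey, purple, red, teal, white, yellow} — 7 values for 7 variables — and red appears only in O's list, so O = red.
The 6 still-open variables draw from only 6 values {black, grey, purple, teal, white, yellow}, so each is used; only M can be black, hence M = black.
Among the 5 still-open variables, white fits only L (and all 5 values in {grey, purple, teal, white, yellow} must be used), so L = white.

L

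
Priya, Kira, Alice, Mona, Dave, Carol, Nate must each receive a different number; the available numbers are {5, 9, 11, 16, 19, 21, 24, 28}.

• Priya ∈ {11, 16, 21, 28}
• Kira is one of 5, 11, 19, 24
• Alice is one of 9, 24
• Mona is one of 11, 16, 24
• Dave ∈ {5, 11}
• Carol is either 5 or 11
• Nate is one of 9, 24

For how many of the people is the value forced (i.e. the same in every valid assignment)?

2

Alice and Nate between them cover only {9, 24} — a naked pair. Remove those values from Kira, Mona.
Dave and Carol between them cover only {5, 11} — a naked pair. Remove those values from Priya, Kira, Mona.
Kira has just one choice, so Kira = 19.
Mona must be 16 (only option left). So Priya can't be 16.
Determined: Kira=19, Mona=16. The other people each still have more than one consistent value. That makes 2.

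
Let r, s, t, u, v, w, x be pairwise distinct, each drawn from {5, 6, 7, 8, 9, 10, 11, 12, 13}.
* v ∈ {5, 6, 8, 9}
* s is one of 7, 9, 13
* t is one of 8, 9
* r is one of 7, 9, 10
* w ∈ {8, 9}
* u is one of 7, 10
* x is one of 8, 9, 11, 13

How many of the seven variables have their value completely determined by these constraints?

2

t and w between them cover only {8, 9} — a naked pair. Remove those values from r, s, v, x.
The 2 variables r and u are confined to {7, 10}, which locks those values in; drop them from s.
That leaves s = 13. So x can't be 13.
x must be 11 (only option left).
Determined: s=13, x=11. The other variables each still have more than one consistent value. That makes 2.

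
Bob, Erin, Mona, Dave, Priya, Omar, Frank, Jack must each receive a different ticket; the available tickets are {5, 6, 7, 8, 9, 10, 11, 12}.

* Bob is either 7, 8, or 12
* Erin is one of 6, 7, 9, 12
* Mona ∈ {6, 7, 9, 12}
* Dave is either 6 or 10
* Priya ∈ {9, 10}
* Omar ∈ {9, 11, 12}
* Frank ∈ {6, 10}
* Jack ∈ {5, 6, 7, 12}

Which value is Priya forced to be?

9

The 8 variables draw from only 8 values {5, 6, 7, 8, 9, 10, 11, 12}, so each is used; only Jack can be 5, hence Jack = 5.
The 7 still-open variables draw from only 7 values {6, 7, 8, 9, 10, 11, 12}, so each is used; only Bob can be 8, hence Bob = 8.
The 6 still-open variables draw from only 6 values {6, 7, 9, 10, 11, 12}, so each is used; only Omar can be 11, hence Omar = 11.
Dave and Frank between them cover only {6, 10} — a naked pair. Remove those values from Erin, Mona, Priya.
So Priya = 9.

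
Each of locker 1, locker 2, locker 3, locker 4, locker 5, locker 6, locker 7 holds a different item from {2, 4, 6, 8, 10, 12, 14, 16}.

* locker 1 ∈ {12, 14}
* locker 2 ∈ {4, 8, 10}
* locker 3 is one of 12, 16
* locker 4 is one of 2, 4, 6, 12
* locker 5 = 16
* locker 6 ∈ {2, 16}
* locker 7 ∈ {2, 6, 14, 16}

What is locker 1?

locker 5 must be 16 (only option left). Strike 16 from locker 3, locker 6, locker 7.
locker 6 has just one choice, so locker 6 = 2. So locker 4, locker 7 can't be 2.
That leaves locker 3 = 12. Remove 12 from locker 1, locker 4.
So locker 1 = 14.

14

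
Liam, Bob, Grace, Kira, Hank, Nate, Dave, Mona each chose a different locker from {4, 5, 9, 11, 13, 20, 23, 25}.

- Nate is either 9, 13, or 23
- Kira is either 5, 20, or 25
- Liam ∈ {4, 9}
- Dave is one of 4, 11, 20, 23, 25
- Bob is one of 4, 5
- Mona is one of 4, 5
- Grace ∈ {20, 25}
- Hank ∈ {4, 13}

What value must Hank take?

The 8 variables draw from only 8 values {4, 5, 9, 11, 13, 20, 23, 25}, so each is used; only Dave can be 11, hence Dave = 11.
Among the 7 still-open variables, 23 fits only Nate (and all 7 values in {4, 5, 9, 13, 20, 23, 25} must be used), so Nate = 23.
The 6 still-open variables draw from only 6 values {4, 5, 9, 13, 20, 25}, so each is used; only Liam can be 9, hence Liam = 9.
Among the 5 still-open variables, 13 fits only Hank (and all 5 values in {4, 5, 13, 20, 25} must be used), so Hank = 13.

13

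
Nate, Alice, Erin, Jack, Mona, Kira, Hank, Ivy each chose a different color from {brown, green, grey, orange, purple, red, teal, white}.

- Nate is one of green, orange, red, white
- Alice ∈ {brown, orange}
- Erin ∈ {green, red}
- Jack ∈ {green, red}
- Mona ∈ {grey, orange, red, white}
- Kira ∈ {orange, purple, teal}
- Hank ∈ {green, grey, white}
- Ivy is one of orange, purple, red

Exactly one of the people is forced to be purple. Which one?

Ivy

Among the 8 variables, brown fits only Alice (and all 8 values in {brown, green, grey, orange, purple, red, teal, white} must be used), so Alice = brown.
Among the 7 still-open variables, teal fits only Kira (and all 7 values in {green, grey, orange, purple, red, teal, white} must be used), so Kira = teal.
The 6 still-open variables draw from only 6 values {green, grey, orange, purple, red, white}, so each is used; only Ivy can be purple, hence Ivy = purple.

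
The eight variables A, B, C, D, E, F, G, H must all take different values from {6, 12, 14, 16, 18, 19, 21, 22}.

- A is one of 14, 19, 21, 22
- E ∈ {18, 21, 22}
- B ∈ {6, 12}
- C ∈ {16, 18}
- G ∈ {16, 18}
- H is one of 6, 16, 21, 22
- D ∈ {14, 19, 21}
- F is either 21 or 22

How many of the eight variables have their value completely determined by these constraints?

The 8 variables draw from only 8 values {6, 12, 14, 16, 18, 19, 21, 22}, so each is used; only B can be 12, hence B = 12.
Among the 7 still-open variables, 6 fits only H (and all 7 values in {6, 14, 16, 18, 19, 21, 22} must be used), so H = 6.
The 2 variables C and G are confined to {16, 18}, which locks those values in; drop them from E.
E and F between them cover only {21, 22} — a naked pair. Remove those values from A, D.
Determined: B=12, H=6. The other variables each still have more than one consistent value. That makes 2.

2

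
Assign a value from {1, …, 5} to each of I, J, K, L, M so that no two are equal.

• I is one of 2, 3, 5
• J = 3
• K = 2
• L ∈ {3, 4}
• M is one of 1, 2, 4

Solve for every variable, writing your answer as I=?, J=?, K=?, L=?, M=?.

J's domain is down to {3}, so J = 3. Remove 3 from I, L.
K must be 2 (only option left). Eliminate 2 elsewhere: I, M.
L must be 4 (only option left). Eliminate 4 elsewhere: M.
That leaves M = 1.
I must be 5 (only option left).

I=5, J=3, K=2, L=4, M=1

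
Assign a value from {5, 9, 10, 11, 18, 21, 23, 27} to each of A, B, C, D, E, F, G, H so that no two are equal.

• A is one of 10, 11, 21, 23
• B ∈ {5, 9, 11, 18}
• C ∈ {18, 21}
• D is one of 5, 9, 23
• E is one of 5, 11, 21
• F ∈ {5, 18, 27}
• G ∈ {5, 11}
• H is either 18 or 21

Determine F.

The 8 variables draw from only 8 values {5, 9, 10, 11, 18, 21, 23, 27}, so each is used; only A can be 10, hence A = 10.
Among the 7 still-open variables, 23 fits only D (and all 7 values in {5, 9, 11, 18, 21, 23, 27} must be used), so D = 23.
The 6 still-open variables together cover exactly {5, 9, 11, 18, 21, 27} — 6 values for 6 variables — and 9 appears only in B's list, so B = 9.
The 5 still-open variables draw from only 5 values {5, 11, 18, 21, 27}, so each is used; only F can be 27, hence F = 27.

27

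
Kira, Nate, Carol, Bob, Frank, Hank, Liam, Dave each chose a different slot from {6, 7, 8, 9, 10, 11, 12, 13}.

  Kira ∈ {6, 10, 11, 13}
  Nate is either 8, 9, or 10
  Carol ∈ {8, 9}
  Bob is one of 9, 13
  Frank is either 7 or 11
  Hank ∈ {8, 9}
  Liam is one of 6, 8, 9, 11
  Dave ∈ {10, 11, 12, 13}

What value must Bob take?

The 8 variables draw from only 8 values {6, 7, 8, 9, 10, 11, 12, 13}, so each is used; only Frank can be 7, hence Frank = 7.
The 7 still-open variables together cover exactly {6, 8, 9, 10, 11, 12, 13} — 7 values for 7 variables — and 12 appears only in Dave's list, so Dave = 12.
Carol and Hank between them cover only {8, 9} — a naked pair. Remove those values from Nate, Bob, Liam.
So Bob = 13.

13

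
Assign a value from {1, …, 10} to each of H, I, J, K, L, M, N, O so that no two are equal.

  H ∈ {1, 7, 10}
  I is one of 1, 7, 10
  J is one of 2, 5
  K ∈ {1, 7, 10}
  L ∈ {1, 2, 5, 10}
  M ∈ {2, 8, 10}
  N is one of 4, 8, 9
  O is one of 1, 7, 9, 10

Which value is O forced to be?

9

The 8 variables draw from only 8 values {1, 2, 4, 5, 7, 8, 9, 10}, so each is used; only N can be 4, hence N = 4.
The 7 still-open variables draw from only 7 values {1, 2, 5, 7, 8, 9, 10}, so each is used; only M can be 8, hence M = 8.
The 6 still-open variables draw from only 6 values {1, 2, 5, 7, 9, 10}, so each is used; only O can be 9, hence O = 9.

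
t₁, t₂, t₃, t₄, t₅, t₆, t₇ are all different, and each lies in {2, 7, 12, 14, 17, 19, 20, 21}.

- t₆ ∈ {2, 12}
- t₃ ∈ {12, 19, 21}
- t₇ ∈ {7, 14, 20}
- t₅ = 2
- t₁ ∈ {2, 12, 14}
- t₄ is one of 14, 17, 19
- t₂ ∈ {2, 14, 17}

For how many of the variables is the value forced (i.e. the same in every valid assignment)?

6

t₅'s domain is down to {2}, so t₅ = 2. So t₁, t₂, t₆ can't be 2.
t₆ has just one choice, so t₆ = 12. Remove 12 from t₁, t₃.
t₁ must be 14 (only option left). So t₂, t₄, t₇ can't be 14.
t₂ has just one choice, so t₂ = 17. Strike 17 from t₄.
t₄ has just one choice, so t₄ = 19. Strike 19 from t₃.
That leaves t₃ = 21.
Determined: t₁=14, t₂=17, t₃=21, t₄=19, t₅=2, t₆=12. The other variables each still have more than one consistent value. That makes 6.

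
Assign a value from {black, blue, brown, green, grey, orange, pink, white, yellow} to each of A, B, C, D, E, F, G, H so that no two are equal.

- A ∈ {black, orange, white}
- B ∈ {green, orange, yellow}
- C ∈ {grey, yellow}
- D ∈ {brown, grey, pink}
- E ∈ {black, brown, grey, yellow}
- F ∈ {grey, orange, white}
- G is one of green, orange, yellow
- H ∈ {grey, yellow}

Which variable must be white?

F

The 8 variables together cover exactly {black, brown, green, grey, orange, pink, white, yellow} — 8 values for 8 variables — and pink appears only in D's list, so D = pink.
The 7 still-open variables together cover exactly {black, brown, green, grey, orange, white, yellow} — 7 values for 7 variables — and brown appears only in E's list, so E = brown.
The 6 still-open variables draw from only 6 values {black, green, grey, orange, white, yellow}, so each is used; only A can be black, hence A = black.
The 5 still-open variables draw from only 5 values {green, grey, orange, white, yellow}, so each is used; only F can be white, hence F = white.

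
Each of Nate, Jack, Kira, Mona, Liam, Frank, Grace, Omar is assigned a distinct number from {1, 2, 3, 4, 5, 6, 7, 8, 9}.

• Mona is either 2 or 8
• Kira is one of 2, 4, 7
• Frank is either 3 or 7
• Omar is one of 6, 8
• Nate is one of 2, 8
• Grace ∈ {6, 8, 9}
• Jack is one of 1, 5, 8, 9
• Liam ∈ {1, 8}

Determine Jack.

5

Nate and Mona between them cover only {2, 8} — a naked pair. Remove those values from Jack, Kira, Liam, Grace, Omar.
Liam must be 1 (only option left). So Jack can't be 1.
Omar has just one choice, so Omar = 6. So Grace can't be 6.
Grace's domain is down to {9}, so Grace = 9. Strike 9 from Jack.
So Jack = 5.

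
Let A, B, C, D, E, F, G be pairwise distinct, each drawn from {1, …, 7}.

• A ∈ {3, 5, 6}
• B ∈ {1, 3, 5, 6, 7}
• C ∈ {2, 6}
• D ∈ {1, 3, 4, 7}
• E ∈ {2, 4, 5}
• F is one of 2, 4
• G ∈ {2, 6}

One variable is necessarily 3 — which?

A

The 2 variables C and G are confined to {2, 6}, which locks those values in; drop them from A, B, E, F.
F's domain is down to {4}, so F = 4. Remove 4 from D, E.
E must be 5 (only option left). Remove 5 from A, B.
So 3 goes to A.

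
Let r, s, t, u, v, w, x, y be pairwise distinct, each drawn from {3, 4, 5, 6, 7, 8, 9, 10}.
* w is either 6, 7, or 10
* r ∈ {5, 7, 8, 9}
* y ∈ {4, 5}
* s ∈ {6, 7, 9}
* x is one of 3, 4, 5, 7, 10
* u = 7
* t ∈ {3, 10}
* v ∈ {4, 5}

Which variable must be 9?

s

u's domain is down to {7}, so u = 7. Strike 7 from r, s, w, x.
The 7 still-open variables draw from only 7 values {3, 4, 5, 6, 8, 9, 10}, so each is used; only r can be 8, hence r = 8.
Among the 6 still-open variables, 9 fits only s (and all 6 values in {3, 4, 5, 6, 9, 10} must be used), so s = 9.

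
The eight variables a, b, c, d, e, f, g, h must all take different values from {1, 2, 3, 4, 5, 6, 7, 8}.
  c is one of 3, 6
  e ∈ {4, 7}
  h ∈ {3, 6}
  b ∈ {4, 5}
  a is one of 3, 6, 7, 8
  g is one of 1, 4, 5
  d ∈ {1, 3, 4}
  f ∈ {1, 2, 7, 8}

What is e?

The 8 variables together cover exactly {1, 2, 3, 4, 5, 6, 7, 8} — 8 values for 8 variables — and 2 appears only in f's list, so f = 2.
The 7 still-open variables together cover exactly {1, 3, 4, 5, 6, 7, 8} — 7 values for 7 variables — and 8 appears only in a's list, so a = 8.
Among the 6 still-open variables, 7 fits only e (and all 6 values in {1, 3, 4, 5, 6, 7} must be used), so e = 7.

7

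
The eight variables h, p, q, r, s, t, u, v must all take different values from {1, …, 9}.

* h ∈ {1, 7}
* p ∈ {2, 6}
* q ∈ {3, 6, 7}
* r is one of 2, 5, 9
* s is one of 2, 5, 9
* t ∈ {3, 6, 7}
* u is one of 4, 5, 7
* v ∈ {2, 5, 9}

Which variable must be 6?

Among the 8 variables, 1 fits only h (and all 8 values in {1, 2, 3, 4, 5, 6, 7, 9} must be used), so h = 1.
Among the 7 still-open variables, 4 fits only u (and all 7 values in {2, 3, 4, 5, 6, 7, 9} must be used), so u = 4.
The 3 variables r, s, v are confined to {2, 5, 9}, which locks those values in; drop them from p.
So 6 goes to p.

p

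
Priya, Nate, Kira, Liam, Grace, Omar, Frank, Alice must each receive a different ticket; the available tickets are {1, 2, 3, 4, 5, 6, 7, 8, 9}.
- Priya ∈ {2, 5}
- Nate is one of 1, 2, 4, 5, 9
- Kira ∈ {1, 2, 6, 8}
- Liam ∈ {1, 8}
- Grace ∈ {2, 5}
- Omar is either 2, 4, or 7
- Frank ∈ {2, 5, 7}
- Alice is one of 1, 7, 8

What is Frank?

7

The 8 variables draw from only 8 values {1, 2, 4, 5, 6, 7, 8, 9}, so each is used; only Kira can be 6, hence Kira = 6.
Among the 7 still-open variables, 9 fits only Nate (and all 7 values in {1, 2, 4, 5, 7, 8, 9} must be used), so Nate = 9.
The 6 still-open variables together cover exactly {1, 2, 4, 5, 7, 8} — 6 values for 6 variables — and 4 appears only in Omar's list, so Omar = 4.
Priya and Grace share exactly the 2 values {2, 5}; by pigeonhole those values go to them, so strike 2, 5 from Frank.
So Frank = 7.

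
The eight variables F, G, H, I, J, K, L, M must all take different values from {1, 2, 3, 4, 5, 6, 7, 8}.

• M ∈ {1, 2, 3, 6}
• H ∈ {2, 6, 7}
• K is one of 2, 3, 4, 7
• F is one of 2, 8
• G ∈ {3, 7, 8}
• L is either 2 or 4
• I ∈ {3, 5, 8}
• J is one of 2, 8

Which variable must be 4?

The 8 variables together cover exactly {1, 2, 3, 4, 5, 6, 7, 8} — 8 values for 8 variables — and 1 appears only in M's list, so M = 1.
The 7 still-open variables draw from only 7 values {2, 3, 4, 5, 6, 7, 8}, so each is used; only I can be 5, hence I = 5.
The 6 still-open variables together cover exactly {2, 3, 4, 6, 7, 8} — 6 values for 6 variables — and 6 appears only in H's list, so H = 6.
The 2 variables F and J are confined to {2, 8}, which locks those values in; drop them from G, K, L.
So 4 goes to L.

L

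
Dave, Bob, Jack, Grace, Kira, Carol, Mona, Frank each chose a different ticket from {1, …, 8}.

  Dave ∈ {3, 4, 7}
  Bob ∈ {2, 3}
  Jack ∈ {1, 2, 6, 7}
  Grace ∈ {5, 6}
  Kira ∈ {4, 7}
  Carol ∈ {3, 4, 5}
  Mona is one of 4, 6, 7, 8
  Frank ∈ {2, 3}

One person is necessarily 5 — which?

Among the 8 variables, 1 fits only Jack (and all 8 values in {1, 2, 3, 4, 5, 6, 7, 8} must be used), so Jack = 1.
The 7 still-open variables draw from only 7 values {2, 3, 4, 5, 6, 7, 8}, so each is used; only Mona can be 8, hence Mona = 8.
Among the 6 still-open variables, 6 fits only Grace (and all 6 values in {2, 3, 4, 5, 6, 7} must be used), so Grace = 6.
The 5 still-open variables together cover exactly {2, 3, 4, 5, 7} — 5 values for 5 variables — and 5 appears only in Carol's list, so Carol = 5.

Carol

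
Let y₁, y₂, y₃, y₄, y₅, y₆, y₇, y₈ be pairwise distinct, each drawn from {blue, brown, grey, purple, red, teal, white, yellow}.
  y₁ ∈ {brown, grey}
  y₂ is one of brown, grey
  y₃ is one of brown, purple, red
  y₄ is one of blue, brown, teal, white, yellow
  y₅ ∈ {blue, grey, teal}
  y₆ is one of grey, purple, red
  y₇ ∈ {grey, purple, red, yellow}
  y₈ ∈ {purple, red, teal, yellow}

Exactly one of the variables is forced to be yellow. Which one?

y₇

The 8 variables together cover exactly {blue, brown, grey, purple, red, teal, white, yellow} — 8 values for 8 variables — and white appears only in y₄'s list, so y₄ = white.
Among the 7 still-open variables, blue fits only y₅ (and all 7 values in {blue, brown, grey, purple, red, teal, yellow} must be used), so y₅ = blue.
The 6 still-open variables draw from only 6 values {brown, grey, purple, red, teal, yellow}, so each is used; only y₈ can be teal, hence y₈ = teal.
Among the 5 still-open variables, yellow fits only y₇ (and all 5 values in {brown, grey, purple, red, yellow} must be used), so y₇ = yellow.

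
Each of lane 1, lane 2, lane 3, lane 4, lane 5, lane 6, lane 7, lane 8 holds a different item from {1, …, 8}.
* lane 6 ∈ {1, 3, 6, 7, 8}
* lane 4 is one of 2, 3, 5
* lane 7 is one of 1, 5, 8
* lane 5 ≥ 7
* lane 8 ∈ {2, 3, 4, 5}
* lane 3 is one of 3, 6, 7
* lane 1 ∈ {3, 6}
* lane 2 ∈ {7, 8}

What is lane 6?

Among the 8 variables, 4 fits only lane 8 (and all 8 values in {1, 2, 3, 4, 5, 6, 7, 8} must be used), so lane 8 = 4.
Among the 7 still-open variables, 2 fits only lane 4 (and all 7 values in {1, 2, 3, 5, 6, 7, 8} must be used), so lane 4 = 2.
The 6 still-open variables draw from only 6 values {1, 3, 5, 6, 7, 8}, so each is used; only lane 7 can be 5, hence lane 7 = 5.
Among the 5 still-open variables, 1 fits only lane 6 (and all 5 values in {1, 3, 6, 7, 8} must be used), so lane 6 = 1.

1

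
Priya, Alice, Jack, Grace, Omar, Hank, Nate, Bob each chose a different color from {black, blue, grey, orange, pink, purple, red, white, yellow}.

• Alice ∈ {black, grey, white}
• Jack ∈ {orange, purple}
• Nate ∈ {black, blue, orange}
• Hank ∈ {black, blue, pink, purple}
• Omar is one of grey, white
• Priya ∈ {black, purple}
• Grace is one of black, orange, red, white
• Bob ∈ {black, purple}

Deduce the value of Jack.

orange

The 8 variables draw from only 8 values {black, blue, grey, orange, pink, purple, red, white}, so each is used; only Hank can be pink, hence Hank = pink.
The 7 still-open variables draw from only 7 values {black, blue, grey, orange, purple, red, white}, so each is used; only Nate can be blue, hence Nate = blue.
Among the 6 still-open variables, red fits only Grace (and all 6 values in {black, grey, orange, purple, red, white} must be used), so Grace = red.
The 5 still-open variables draw from only 5 values {black, grey, orange, purple, white}, so each is used; only Jack can be orange, hence Jack = orange.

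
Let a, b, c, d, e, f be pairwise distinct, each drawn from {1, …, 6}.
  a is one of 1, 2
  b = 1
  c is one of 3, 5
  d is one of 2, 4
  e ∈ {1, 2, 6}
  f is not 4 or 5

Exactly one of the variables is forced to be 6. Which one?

e

b has just one choice, so b = 1. So a, e, f can't be 1.
a's domain is down to {2}, so a = 2. So d, e, f can't be 2.
So 6 goes to e.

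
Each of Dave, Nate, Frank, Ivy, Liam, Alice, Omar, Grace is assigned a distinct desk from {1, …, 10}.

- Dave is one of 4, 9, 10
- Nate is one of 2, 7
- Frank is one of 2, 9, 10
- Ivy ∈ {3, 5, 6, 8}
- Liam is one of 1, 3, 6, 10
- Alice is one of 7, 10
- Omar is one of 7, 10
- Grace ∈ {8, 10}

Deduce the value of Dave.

Alice and Omar share exactly the 2 values {7, 10}; by pigeonhole those values go to them, so strike 7, 10 from Dave, Nate, Frank, Liam, Grace.
That leaves Nate = 2. Strike 2 from Frank.
Frank must be 9 (only option left). So Dave can't be 9.
So Dave = 4.

4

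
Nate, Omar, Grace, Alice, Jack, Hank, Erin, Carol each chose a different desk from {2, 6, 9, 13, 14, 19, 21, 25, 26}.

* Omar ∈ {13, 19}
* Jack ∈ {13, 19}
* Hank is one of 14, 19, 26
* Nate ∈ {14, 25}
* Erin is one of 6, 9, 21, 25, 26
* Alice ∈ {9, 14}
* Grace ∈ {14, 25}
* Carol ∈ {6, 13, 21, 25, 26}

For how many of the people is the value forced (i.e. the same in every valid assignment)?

2

Nate and Grace between them cover only {14, 25} — a naked pair. Remove those values from Alice, Hank, Erin, Carol.
That leaves Alice = 9. Strike 9 from Erin.
Omar and Jack between them cover only {13, 19} — a naked pair. Remove those values from Hank, Carol.
That leaves Hank = 26. Remove 26 from Erin, Carol.
Determined: Alice=9, Hank=26. The other people each still have more than one consistent value. That makes 2.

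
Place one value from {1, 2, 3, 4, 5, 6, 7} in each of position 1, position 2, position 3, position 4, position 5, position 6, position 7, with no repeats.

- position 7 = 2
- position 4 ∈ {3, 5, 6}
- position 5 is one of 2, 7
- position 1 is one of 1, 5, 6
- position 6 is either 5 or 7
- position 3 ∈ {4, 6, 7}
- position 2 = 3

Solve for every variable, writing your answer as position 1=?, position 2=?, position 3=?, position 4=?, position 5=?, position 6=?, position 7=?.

position 1=1, position 2=3, position 3=4, position 4=6, position 5=7, position 6=5, position 7=2

position 2 must be 3 (only option left). Strike 3 from position 4.
position 7's domain is down to {2}, so position 7 = 2. Remove 2 from position 5.
That leaves position 5 = 7. Eliminate 7 elsewhere: position 3, position 6.
That leaves position 6 = 5. Remove 5 from position 1, position 4.
That leaves position 4 = 6. So position 1, position 3 can't be 6.
position 1 must be 1 (only option left).
position 3 must be 4 (only option left).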